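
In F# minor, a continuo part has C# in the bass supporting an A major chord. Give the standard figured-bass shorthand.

6

C# is the third of A major, so the chord is in first inversion.
A triad in first inversion is figured 6/3, conventionally abbreviated 6.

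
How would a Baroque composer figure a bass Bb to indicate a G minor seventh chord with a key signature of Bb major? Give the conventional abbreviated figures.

6/5

Bb is the third of G minor seventh, so the chord is in first inversion.
A seventh chord in first inversion is figured 6/5/3, conventionally abbreviated 6/5.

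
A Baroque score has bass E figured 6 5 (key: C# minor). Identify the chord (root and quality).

The figures 6 5 indicate a seventh chord in first inversion.
In first inversion the root lies a sixth above the bass: a sixth above E in C# minor is C#.
The chord tones are E, G#, B, C#, giving C# minor seventh.

C# minor seventh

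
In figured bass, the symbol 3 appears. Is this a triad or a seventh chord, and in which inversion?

3 is shorthand for 5/3.
Intervals of 5/3 above the bass form a triad; the bass is the root, so this is root position.

triad, root position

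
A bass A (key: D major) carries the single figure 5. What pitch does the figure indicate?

Counting 4 letter steps above A lands on E; in D major, that letter is E.

E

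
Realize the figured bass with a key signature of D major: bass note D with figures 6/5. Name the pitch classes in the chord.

D, F#, A, B

The written figures 6/5 are shorthand for 6/5/3: the 3 is implied.
A third above D in this key is F#.
A fifth above D in this key is A.
A sixth above D in this key is B.
Together with the bass D, this spells B minor seventh in first inversion.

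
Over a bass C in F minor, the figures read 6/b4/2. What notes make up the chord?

C, Db, Fb, Ab

A second above C in this key is Db.
A fourth above C in this key is F, lowered to Fb by the flat.
A sixth above C in this key is Ab.
Together with the bass C, this spells Db minor-major seventh in third inversion.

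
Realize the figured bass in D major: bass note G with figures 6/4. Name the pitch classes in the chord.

A fourth above G in this key is C#.
A sixth above G in this key is E.
Together with the bass G, this spells C# diminished in second inversion.

G, C#, E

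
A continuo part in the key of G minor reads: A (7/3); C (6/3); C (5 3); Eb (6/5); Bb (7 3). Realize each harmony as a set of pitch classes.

A, C, Eb, G | C, Eb, A | C, Eb, G | Eb, G, Bb, C | Bb, D, F, A

A (7/5/3): A, C, Eb, G.
C (6/3): C, Eb, A.
C (5/3): C, Eb, G.
Eb (6/5/3): Eb, G, Bb, C.
Bb (7/5/3): Bb, D, F, A.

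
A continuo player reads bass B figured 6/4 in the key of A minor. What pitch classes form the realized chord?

B, E, G

A fourth above B in this key is E.
A sixth above B in this key is G.
Together with the bass B, this spells E minor in second inversion.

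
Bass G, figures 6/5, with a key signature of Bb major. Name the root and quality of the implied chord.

The figures 6/5 indicate a seventh chord in first inversion.
In first inversion the root lies a sixth above the bass: a sixth above G in Bb major is Eb.
The chord tones are G, Bb, D, Eb, giving Eb major seventh.

Eb major seventh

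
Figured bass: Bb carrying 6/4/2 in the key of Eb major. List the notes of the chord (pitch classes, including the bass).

A second above Bb in this key is C.
A fourth above Bb in this key is Eb.
A sixth above Bb in this key is G.
Together with the bass Bb, this spells C minor seventh in third inversion.

Bb, C, Eb, G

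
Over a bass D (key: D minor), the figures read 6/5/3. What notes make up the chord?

D, F, A, Bb

A third above D in this key is F.
A fifth above D in this key is A.
A sixth above D in this key is Bb.
Together with the bass D, this spells Bb major seventh in first inversion.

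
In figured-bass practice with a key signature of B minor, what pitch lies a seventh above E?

Counting 6 letter steps above E lands on D; in B minor, that letter is D.

D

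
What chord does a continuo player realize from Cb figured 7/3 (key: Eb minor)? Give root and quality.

Cb major seventh

The figures 7/3 indicate a seventh chord in root position.
In root position the bass is the root, so the root is Cb.
The chord tones are Cb, Eb, Gb, Bb, giving Cb major seventh.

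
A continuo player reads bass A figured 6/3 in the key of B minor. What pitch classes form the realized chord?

A third above A in this key is C#.
A sixth above A in this key is F#.
Together with the bass A, this spells F# minor in first inversion.

A, C#, F#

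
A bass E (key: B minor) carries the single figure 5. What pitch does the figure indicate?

B

Counting 4 letter steps above E lands on B; in B minor, that letter is B.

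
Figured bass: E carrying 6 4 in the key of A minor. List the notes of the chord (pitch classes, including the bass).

E, A, C

A fourth above E in this key is A.
A sixth above E in this key is C.
Together with the bass E, this spells A minor in second inversion.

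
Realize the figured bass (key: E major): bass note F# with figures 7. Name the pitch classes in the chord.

The written figures 7 are shorthand for 7/5/3: the 5/3 are implied.
A third above F# in this key is A.
A fifth above F# in this key is C#.
A seventh above F# in this key is E.
Together with the bass F#, this spells F# minor seventh in root position.

F#, A, C#, E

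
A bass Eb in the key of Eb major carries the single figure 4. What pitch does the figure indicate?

Counting 3 letter steps above Eb lands on A; in Eb major, that letter is Ab.

Ab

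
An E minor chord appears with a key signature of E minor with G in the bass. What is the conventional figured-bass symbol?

G is the third of E minor, so the chord is in first inversion.
A triad in first inversion is figured 6/3, conventionally abbreviated 6.

6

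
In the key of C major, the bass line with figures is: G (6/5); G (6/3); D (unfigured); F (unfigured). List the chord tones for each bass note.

G (6/5/3): G, B, D, E.
G (6/3): G, B, E.
D (5/3): D, F, A.
F (5/3): F, A, C.

G, B, D, E | G, B, E | D, F, A | F, A, C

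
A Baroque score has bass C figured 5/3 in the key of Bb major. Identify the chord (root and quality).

The figures 5/3 indicate a triad in root position.
In root position the bass is the root, so the root is C.
The chord tones are C, Eb, G, giving C minor.

C minor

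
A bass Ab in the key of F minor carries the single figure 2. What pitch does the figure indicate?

Counting 1 letter step above Ab lands on B; in F minor, that letter is Bb.

Bb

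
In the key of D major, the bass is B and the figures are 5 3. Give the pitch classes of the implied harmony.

A third above B in this key is D.
A fifth above B in this key is F#.
Together with the bass B, this spells B minor in root position.

B, D, F#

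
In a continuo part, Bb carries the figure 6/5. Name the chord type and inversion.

6/5 is shorthand for 6/5/3.
Intervals of 6/5/3 above the bass form a seventh chord; the bass is the third, so this is first inversion.

seventh chord, first inversion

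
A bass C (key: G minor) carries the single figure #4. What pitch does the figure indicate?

F#

Counting 3 letter steps above C lands on F; in G minor, that letter is F.
The #4 figure raises it a semitone, giving F#.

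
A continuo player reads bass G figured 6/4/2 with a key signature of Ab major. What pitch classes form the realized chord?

G, Ab, C, Eb

A second above G in this key is Ab.
A fourth above G in this key is C.
A sixth above G in this key is Eb.
Together with the bass G, this spells Ab major seventh in third inversion.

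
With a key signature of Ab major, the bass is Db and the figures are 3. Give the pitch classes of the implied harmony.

The written figures 3 are shorthand for 5/3: the 5 is implied.
A third above Db in this key is F.
A fifth above Db in this key is Ab.
Together with the bass Db, this spells Db major in root position.

Db, F, Ab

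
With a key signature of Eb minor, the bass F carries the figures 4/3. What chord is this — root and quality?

The figures 4/3 indicate a seventh chord in second inversion.
In second inversion the root lies a fourth above the bass: a fourth above F in Eb minor is Bb.
The chord tones are F, Ab, Bb, Db, giving Bb minor seventh.

Bb minor seventh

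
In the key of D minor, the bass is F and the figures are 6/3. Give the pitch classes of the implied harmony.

F, A, D

A third above F in this key is A.
A sixth above F in this key is D.
Together with the bass F, this spells D minor in first inversion.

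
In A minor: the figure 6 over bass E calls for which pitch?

Counting 5 letter steps above E lands on C; in A minor, that letter is C.

C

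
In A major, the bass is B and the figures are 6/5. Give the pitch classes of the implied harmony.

B, D, F#, G#

The written figures 6/5 are shorthand for 6/5/3: the 3 is implied.
A third above B in this key is D.
A fifth above B in this key is F#.
A sixth above B in this key is G#.
Together with the bass B, this spells G# half-diminished seventh in first inversion.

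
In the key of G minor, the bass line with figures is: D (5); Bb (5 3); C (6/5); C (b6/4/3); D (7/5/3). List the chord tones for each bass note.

D, F, A | Bb, D, F | C, Eb, G, A | C, Eb, F, Ab | D, F, A, C

D (5/3): D, F, A.
Bb (5/3): Bb, D, F.
C (6/5/3): C, Eb, G, A.
C (b6/4/3): C, Eb, F, Ab.
D (7/5/3): D, F, A, C.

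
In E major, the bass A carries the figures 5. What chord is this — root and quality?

A major

The figures 5 indicate a triad in root position.
In root position the bass is the root, so the root is A.
The chord tones are A, C#, E, giving A major.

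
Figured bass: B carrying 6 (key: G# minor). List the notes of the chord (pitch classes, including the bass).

The written figures 6 are shorthand for 6/3: the 3 is implied.
A third above B in this key is D#.
A sixth above B in this key is G#.
Together with the bass B, this spells G# minor in first inversion.

B, D#, G#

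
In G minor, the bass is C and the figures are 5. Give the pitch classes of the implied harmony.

C, Eb, G

The written figures 5 are shorthand for 5/3: the 3 is implied.
A third above C in this key is Eb.
A fifth above C in this key is G.
Together with the bass C, this spells C minor in root position.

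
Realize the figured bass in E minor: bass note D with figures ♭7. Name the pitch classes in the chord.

The written figures ♭7 are shorthand for 7/5/3: the 5/3 are implied.
A third above D in this key is F#.
A fifth above D in this key is A.
A seventh above D in this key is C, lowered to Cb by the flat.

D, F#, A, Cb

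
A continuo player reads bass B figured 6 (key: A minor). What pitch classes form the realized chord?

The written figures 6 are shorthand for 6/3: the 3 is implied.
A third above B in this key is D.
A sixth above B in this key is G.
Together with the bass B, this spells G major in first inversion.

B, D, G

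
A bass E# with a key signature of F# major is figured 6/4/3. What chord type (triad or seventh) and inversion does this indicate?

seventh chord, second inversion

Intervals of 6/4/3 above the bass form a seventh chord; the bass is the fifth, so this is second inversion.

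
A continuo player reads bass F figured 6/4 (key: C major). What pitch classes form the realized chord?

A fourth above F in this key is B.
A sixth above F in this key is D.
Together with the bass F, this spells B diminished in second inversion.

F, B, D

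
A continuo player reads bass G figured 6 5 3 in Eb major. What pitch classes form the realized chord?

A third above G in this key is Bb.
A fifth above G in this key is D.
A sixth above G in this key is Eb.
Together with the bass G, this spells Eb major seventh in first inversion.

G, Bb, D, Eb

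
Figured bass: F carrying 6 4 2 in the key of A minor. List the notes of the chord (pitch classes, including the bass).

F, G, B, D

A second above F in this key is G.
A fourth above F in this key is B.
A sixth above F in this key is D.
Together with the bass F, this spells G dominant seventh in third inversion.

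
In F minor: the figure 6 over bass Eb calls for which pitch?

C

Counting 5 letter steps above Eb lands on C; in F minor, that letter is C.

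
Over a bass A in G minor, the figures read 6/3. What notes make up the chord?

A third above A in this key is C.
A sixth above A in this key is F.
Together with the bass A, this spells F major in first inversion.

A, C, F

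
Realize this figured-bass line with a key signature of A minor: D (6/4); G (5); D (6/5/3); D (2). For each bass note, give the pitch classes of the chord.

D (6/4): D, G, B.
G (5/3): G, B, D.
D (6/5/3): D, F, A, B.
D (6/4/2): D, E, G, B.

D, G, B | G, B, D | D, F, A, B | D, E, G, B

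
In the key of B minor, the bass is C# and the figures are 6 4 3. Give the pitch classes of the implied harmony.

A third above C# in this key is E.
A fourth above C# in this key is F#.
A sixth above C# in this key is A.
Together with the bass C#, this spells F# minor seventh in second inversion.

C#, E, F#, A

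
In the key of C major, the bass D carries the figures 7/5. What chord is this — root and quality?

The figures 7/5 indicate a seventh chord in root position.
In root position the bass is the root, so the root is D.
The chord tones are D, F, A, C, giving D minor seventh.

D minor seventh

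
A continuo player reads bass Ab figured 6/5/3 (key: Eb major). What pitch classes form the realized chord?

Ab, C, Eb, F

A third above Ab in this key is C.
A fifth above Ab in this key is Eb.
A sixth above Ab in this key is F.
Together with the bass Ab, this spells F minor seventh in first inversion.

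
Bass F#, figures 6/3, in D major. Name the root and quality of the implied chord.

The figures 6/3 indicate a triad in first inversion.
In first inversion the root lies a sixth above the bass: a sixth above F# in D major is D.
The chord tones are F#, A, D, giving D major.

D major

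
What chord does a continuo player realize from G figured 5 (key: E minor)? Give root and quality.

G major

The figures 5 indicate a triad in root position.
In root position the bass is the root, so the root is G.
The chord tones are G, B, D, giving G major.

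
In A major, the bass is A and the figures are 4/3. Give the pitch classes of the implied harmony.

The written figures 4/3 are shorthand for 6/4/3: the 6 is implied.
A third above A in this key is C#.
A fourth above A in this key is D.
A sixth above A in this key is F#.
Together with the bass A, this spells D major seventh in second inversion.

A, C#, D, F#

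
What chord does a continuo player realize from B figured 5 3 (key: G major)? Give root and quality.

The figures 5 3 indicate a triad in root position.
In root position the bass is the root, so the root is B.
The chord tones are B, D, F#, giving B minor.

B minor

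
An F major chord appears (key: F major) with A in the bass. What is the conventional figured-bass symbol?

6

A is the third of F major, so the chord is in first inversion.
A triad in first inversion is figured 6/3, conventionally abbreviated 6.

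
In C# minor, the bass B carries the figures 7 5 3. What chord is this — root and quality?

The figures 7 5 3 indicate a seventh chord in root position.
In root position the bass is the root, so the root is B.
The chord tones are B, D#, F#, A, giving B dominant seventh.

B dominant seventh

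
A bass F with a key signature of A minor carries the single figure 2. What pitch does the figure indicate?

Counting 1 letter step above F lands on G; in A minor, that letter is G.

G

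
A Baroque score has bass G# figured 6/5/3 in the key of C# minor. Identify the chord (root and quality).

The figures 6/5/3 indicate a seventh chord in first inversion.
In first inversion the root lies a sixth above the bass: a sixth above G# in C# minor is E.
The chord tones are G#, B, D#, E, giving E major seventh.

E major seventh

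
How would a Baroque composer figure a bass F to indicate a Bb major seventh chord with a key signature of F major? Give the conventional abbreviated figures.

F is the fifth of Bb major seventh, so the chord is in second inversion.
A seventh chord in second inversion is figured 6/4/3, conventionally abbreviated 4/3.

4/3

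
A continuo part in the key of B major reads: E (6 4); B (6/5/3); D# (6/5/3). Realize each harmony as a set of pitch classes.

E, A#, C# | B, D#, F#, G# | D#, F#, A#, B

E (6/4): E, A#, C#.
B (6/5/3): B, D#, F#, G#.
D# (6/5/3): D#, F#, A#, B.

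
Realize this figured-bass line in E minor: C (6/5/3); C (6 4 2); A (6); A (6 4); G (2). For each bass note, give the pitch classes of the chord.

C (6/5/3): C, E, G, A.
C (6/4/2): C, D, F#, A.
A (6/3): A, C, F#.
A (6/4): A, D, F#.
G (6/4/2): G, A, C, E.

C, E, G, A | C, D, F#, A | A, C, F# | A, D, F# | G, A, C, E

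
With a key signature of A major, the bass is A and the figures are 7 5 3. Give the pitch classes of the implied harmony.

A third above A in this key is C#.
A fifth above A in this key is E.
A seventh above A in this key is G#.
Together with the bass A, this spells A major seventh in root position.

A, C#, E, G#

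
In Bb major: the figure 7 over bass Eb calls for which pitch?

D

Counting 6 letter steps above Eb lands on D; in Bb major, that letter is D.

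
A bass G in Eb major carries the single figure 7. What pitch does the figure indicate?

F

Counting 6 letter steps above G lands on F; in Eb major, that letter is F.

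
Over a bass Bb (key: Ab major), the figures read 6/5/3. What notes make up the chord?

A third above Bb in this key is Db.
A fifth above Bb in this key is F.
A sixth above Bb in this key is G.
Together with the bass Bb, this spells G half-diminished seventh in first inversion.

Bb, Db, F, G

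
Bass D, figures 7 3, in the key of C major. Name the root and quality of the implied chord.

The figures 7 3 indicate a seventh chord in root position.
In root position the bass is the root, so the root is D.
The chord tones are D, F, A, C, giving D minor seventh.

D minor seventh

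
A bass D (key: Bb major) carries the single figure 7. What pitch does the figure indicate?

C

Counting 6 letter steps above D lands on C; in Bb major, that letter is C.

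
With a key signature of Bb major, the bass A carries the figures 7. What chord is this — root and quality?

A half-diminished seventh

The figures 7 indicate a seventh chord in root position.
In root position the bass is the root, so the root is A.
The chord tones are A, C, Eb, G, giving A half-diminished seventh.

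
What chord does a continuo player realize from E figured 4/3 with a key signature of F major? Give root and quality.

The figures 4/3 indicate a seventh chord in second inversion.
In second inversion the root lies a fourth above the bass: a fourth above E in F major is A.
The chord tones are E, G, A, C, giving A minor seventh.

A minor seventh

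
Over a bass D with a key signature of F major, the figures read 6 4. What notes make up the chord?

A fourth above D in this key is G.
A sixth above D in this key is Bb.
Together with the bass D, this spells G minor in second inversion.

D, G, Bb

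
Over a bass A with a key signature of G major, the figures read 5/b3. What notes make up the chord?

A third above A in this key is C, lowered to Cb by the flat.
A fifth above A in this key is E.

A, Cb, E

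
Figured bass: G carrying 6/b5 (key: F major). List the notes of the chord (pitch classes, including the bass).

The written figures 6/b5 are shorthand for 6/5/3: the 3 is implied.
A third above G in this key is Bb.
A fifth above G in this key is D, lowered to Db by the flat.
A sixth above G in this key is E.
Together with the bass G, this spells E diminished seventh in first inversion.

G, Bb, Db, E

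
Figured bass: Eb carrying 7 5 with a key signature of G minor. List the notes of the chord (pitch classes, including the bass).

Eb, G, Bb, D

The written figures 7 5 are shorthand for 7/5/3: the 3 is implied.
A third above Eb in this key is G.
A fifth above Eb in this key is Bb.
A seventh above Eb in this key is D.
Together with the bass Eb, this spells Eb major seventh in root position.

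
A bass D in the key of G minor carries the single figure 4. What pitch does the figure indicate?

Counting 3 letter steps above D lands on G; in G minor, that letter is G.

G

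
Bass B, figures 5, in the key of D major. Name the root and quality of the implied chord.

The figures 5 indicate a triad in root position.
In root position the bass is the root, so the root is B.
The chord tones are B, D, F#, giving B minor.

B minor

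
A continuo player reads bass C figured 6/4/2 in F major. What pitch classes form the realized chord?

C, D, F, A

A second above C in this key is D.
A fourth above C in this key is F.
A sixth above C in this key is A.
Together with the bass C, this spells D minor seventh in third inversion.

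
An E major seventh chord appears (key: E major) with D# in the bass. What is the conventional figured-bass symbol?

D# is the seventh of E major seventh, so the chord is in third inversion.
A seventh chord in third inversion is figured 6/4/2, conventionally abbreviated 4/2.

4/2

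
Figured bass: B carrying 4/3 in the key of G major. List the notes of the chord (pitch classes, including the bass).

B, D, E, G

The written figures 4/3 are shorthand for 6/4/3: the 6 is implied.
A third above B in this key is D.
A fourth above B in this key is E.
A sixth above B in this key is G.
Together with the bass B, this spells E minor seventh in second inversion.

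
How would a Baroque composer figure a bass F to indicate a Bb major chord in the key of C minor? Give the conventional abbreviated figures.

F is the fifth of Bb major, so the chord is in second inversion.
A triad in second inversion is figured 6/4, conventionally abbreviated 6/4.

6/4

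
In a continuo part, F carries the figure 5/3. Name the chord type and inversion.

triad, root position

Intervals of 5/3 above the bass form a triad; the bass is the root, so this is root position.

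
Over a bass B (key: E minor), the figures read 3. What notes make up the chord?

B, D, F#

The written figures 3 are shorthand for 5/3: the 5 is implied.
A third above B in this key is D.
A fifth above B in this key is F#.
Together with the bass B, this spells B minor in root position.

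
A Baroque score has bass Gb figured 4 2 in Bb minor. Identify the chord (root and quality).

Ab dominant seventh

The figures 4 2 indicate a seventh chord in third inversion.
In third inversion the root lies a second above the bass: a second above Gb in Bb minor is Ab.
The chord tones are Gb, Ab, C, Eb, giving Ab dominant seventh.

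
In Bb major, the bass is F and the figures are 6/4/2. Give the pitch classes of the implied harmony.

A second above F in this key is G.
A fourth above F in this key is Bb.
A sixth above F in this key is D.
Together with the bass F, this spells G minor seventh in third inversion.

F, G, Bb, D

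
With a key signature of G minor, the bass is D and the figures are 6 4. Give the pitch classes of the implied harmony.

A fourth above D in this key is G.
A sixth above D in this key is Bb.
Together with the bass D, this spells G minor in second inversion.

D, G, Bb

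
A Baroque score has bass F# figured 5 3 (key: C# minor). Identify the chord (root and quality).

The figures 5 3 indicate a triad in root position.
In root position the bass is the root, so the root is F#.
The chord tones are F#, A, C#, giving F# minor.

F# minor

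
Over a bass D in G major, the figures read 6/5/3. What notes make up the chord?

A third above D in this key is F#.
A fifth above D in this key is A.
A sixth above D in this key is B.
Together with the bass D, this spells B minor seventh in first inversion.

D, F#, A, B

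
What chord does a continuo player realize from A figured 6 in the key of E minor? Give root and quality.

The figures 6 indicate a triad in first inversion.
In first inversion the root lies a sixth above the bass: a sixth above A in E minor is F#.
The chord tones are A, C, F#, giving F# diminished.

F# diminished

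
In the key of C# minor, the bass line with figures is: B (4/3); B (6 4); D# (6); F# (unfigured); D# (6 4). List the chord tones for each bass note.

B (6/4/3): B, D#, E, G#.
B (6/4): B, E, G#.
D# (6/3): D#, F#, B.
F# (5/3): F#, A, C#.
D# (6/4): D#, G#, B.

B, D#, E, G# | B, E, G# | D#, F#, B | F#, A, C# | D#, G#, B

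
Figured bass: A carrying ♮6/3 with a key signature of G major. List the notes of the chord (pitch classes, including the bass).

A, C, F

A third above A in this key is C.
A sixth above A in this key is F#, made natural (F) by the ♮ figure.
Together with the bass A, this spells F major in first inversion.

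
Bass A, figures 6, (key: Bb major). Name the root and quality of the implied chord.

The figures 6 indicate a triad in first inversion.
In first inversion the root lies a sixth above the bass: a sixth above A in Bb major is F.
The chord tones are A, C, F, giving F major.

F major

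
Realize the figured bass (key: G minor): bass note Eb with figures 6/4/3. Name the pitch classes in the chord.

A third above Eb in this key is G.
A fourth above Eb in this key is A.
A sixth above Eb in this key is C.
Together with the bass Eb, this spells A half-diminished seventh in second inversion.

Eb, G, A, C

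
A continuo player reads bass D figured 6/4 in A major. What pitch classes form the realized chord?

A fourth above D in this key is G#.
A sixth above D in this key is B.
Together with the bass D, this spells G# diminished in second inversion.

D, G#, B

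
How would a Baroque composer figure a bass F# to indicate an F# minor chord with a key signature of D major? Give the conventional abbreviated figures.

no figures

F# is the root of F# minor, so the chord is in root position.
A triad in root position is figured 5/3, conventionally abbreviated (no figures — root-position triad).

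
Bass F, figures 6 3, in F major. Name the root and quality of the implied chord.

D minor

The figures 6 3 indicate a triad in first inversion.
In first inversion the root lies a sixth above the bass: a sixth above F in F major is D.
The chord tones are F, A, D, giving D minor.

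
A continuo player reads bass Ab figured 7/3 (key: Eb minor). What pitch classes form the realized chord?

Ab, Cb, Eb, Gb

The written figures 7/3 are shorthand for 7/5/3: the 5 is implied.
A third above Ab in this key is Cb.
A fifth above Ab in this key is Eb.
A seventh above Ab in this key is Gb.
Together with the bass Ab, this spells Ab minor seventh in root position.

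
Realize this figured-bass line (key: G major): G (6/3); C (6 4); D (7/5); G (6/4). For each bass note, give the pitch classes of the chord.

G, B, E | C, F#, A | D, F#, A, C | G, C, E

G (6/3): G, B, E.
C (6/4): C, F#, A.
D (7/5/3): D, F#, A, C.
G (6/4): G, C, E.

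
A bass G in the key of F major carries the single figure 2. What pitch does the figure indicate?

Counting 1 letter step above G lands on A; in F major, that letter is A.

A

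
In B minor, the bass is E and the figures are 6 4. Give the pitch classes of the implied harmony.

A fourth above E in this key is A.
A sixth above E in this key is C#.
Together with the bass E, this spells A major in second inversion.

E, A, C#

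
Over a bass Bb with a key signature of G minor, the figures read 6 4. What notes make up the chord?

A fourth above Bb in this key is Eb.
A sixth above Bb in this key is G.
Together with the bass Bb, this spells Eb major in second inversion.

Bb, Eb, G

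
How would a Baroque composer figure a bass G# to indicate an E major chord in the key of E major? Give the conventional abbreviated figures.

6

G# is the third of E major, so the chord is in first inversion.
A triad in first inversion is figured 6/3, conventionally abbreviated 6.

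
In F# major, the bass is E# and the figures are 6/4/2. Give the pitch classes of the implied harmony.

A second above E# in this key is F#.
A fourth above E# in this key is A#.
A sixth above E# in this key is C#.
Together with the bass E#, this spells F# major seventh in third inversion.

E#, F#, A#, C#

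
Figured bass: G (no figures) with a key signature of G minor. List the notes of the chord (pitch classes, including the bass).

An unfigured bass implies 5/3.
A third above G in this key is Bb.
A fifth above G in this key is D.
Together with the bass G, this spells G minor in root position.

G, Bb, D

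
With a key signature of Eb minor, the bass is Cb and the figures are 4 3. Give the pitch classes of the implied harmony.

Cb, Eb, F, Ab

The written figures 4 3 are shorthand for 6/4/3: the 6 is implied.
A third above Cb in this key is Eb.
A fourth above Cb in this key is F.
A sixth above Cb in this key is Ab.
Together with the bass Cb, this spells F half-diminished seventh in second inversion.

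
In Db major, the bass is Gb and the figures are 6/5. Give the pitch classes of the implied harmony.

The written figures 6/5 are shorthand for 6/5/3: the 3 is implied.
A third above Gb in this key is Bb.
A fifth above Gb in this key is Db.
A sixth above Gb in this key is Eb.
Together with the bass Gb, this spells Eb minor seventh in first inversion.

Gb, Bb, Db, Eb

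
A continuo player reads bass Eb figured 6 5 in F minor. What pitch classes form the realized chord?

Eb, G, Bb, C

The written figures 6 5 are shorthand for 6/5/3: the 3 is implied.
A third above Eb in this key is G.
A fifth above Eb in this key is Bb.
A sixth above Eb in this key is C.
Together with the bass Eb, this spells C minor seventh in first inversion.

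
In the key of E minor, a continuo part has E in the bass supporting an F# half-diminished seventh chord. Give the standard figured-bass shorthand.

E is the seventh of F# half-diminished seventh, so the chord is in third inversion.
A seventh chord in third inversion is figured 6/4/2, conventionally abbreviated 4/2.

4/2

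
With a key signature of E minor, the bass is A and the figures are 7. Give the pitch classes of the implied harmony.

The written figures 7 are shorthand for 7/5/3: the 5/3 are implied.
A third above A in this key is C.
A fifth above A in this key is E.
A seventh above A in this key is G.
Together with the bass A, this spells A minor seventh in root position.

A, C, E, G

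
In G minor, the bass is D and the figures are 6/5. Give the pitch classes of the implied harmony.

The written figures 6/5 are shorthand for 6/5/3: the 3 is implied.
A third above D in this key is F.
A fifth above D in this key is A.
A sixth above D in this key is Bb.
Together with the bass D, this spells Bb major seventh in first inversion.

D, F, A, Bb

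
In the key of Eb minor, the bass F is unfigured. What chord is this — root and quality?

An unfigured bass indicates a triad in root position.
In root position the bass is the root, so the root is F.
The chord tones are F, Ab, Cb, giving F diminished.

F diminished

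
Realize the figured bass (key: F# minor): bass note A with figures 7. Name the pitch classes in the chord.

The written figures 7 are shorthand for 7/5/3: the 5/3 are implied.
A third above A in this key is C#.
A fifth above A in this key is E.
A seventh above A in this key is G#.
Together with the bass A, this spells A major seventh in root position.

A, C#, E, G#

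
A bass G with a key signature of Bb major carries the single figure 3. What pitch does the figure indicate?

Counting 2 letter steps above G lands on B; in Bb major, that letter is Bb.

Bb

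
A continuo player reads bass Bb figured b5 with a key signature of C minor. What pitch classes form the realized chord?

The written figures b5 are shorthand for 5/3: the 3 is implied.
A third above Bb in this key is D.
A fifth above Bb in this key is F, lowered to Fb by the flat.

Bb, D, Fb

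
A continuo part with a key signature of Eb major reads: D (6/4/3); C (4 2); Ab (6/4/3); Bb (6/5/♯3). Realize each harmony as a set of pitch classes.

D (6/4/3): D, F, G, Bb.
C (6/4/2): C, D, F, Ab.
Ab (6/4/3): Ab, C, D, F.
Bb (6/5/#3): Bb, D#, F, G.

D, F, G, Bb | C, D, F, Ab | Ab, C, D, F | Bb, D#, F, G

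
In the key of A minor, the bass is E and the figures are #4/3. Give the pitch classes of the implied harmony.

The written figures #4/3 are shorthand for 6/4/3: the 6 is implied.
A third above E in this key is G.
A fourth above E in this key is A, raised to A# by the sharp.
A sixth above E in this key is C.

E, G, A#, C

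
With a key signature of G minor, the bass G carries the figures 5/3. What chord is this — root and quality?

The figures 5/3 indicate a triad in root position.
In root position the bass is the root, so the root is G.
The chord tones are G, Bb, D, giving G minor.

G minor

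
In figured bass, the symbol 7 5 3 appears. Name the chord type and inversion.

Intervals of 7/5/3 above the bass form a seventh chord; the bass is the root, so this is root position.

seventh chord, root position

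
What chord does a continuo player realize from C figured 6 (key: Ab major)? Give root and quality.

The figures 6 indicate a triad in first inversion.
In first inversion the root lies a sixth above the bass: a sixth above C in Ab major is Ab.
The chord tones are C, Eb, Ab, giving Ab major.

Ab major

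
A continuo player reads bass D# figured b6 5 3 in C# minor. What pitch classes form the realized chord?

D#, F#, A, Bb

A third above D# in this key is F#.
A fifth above D# in this key is A.
A sixth above D# in this key is B, lowered to Bb by the flat.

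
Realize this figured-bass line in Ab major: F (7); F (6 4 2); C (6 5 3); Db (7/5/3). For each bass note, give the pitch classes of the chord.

F (7/5/3): F, Ab, C, Eb.
F (6/4/2): F, G, Bb, Db.
C (6/5/3): C, Eb, G, Ab.
Db (7/5/3): Db, F, Ab, C.

F, Ab, C, Eb | F, G, Bb, Db | C, Eb, G, Ab | Db, F, Ab, C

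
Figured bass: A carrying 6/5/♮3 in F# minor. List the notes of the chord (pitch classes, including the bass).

A third above A in this key is C#, made natural (C) by the ♮ figure.
A fifth above A in this key is E.
A sixth above A in this key is F#.
Together with the bass A, this spells F# half-diminished seventh in first inversion.

A, C, E, F#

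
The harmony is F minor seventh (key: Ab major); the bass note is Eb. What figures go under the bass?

4/2

Eb is the seventh of F minor seventh, so the chord is in third inversion.
A seventh chord in third inversion is figured 6/4/2, conventionally abbreviated 4/2.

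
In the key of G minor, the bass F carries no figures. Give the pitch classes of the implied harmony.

F, A, C

An unfigured bass implies 5/3.
A third above F in this key is A.
A fifth above F in this key is C.
Together with the bass F, this spells F major in root position.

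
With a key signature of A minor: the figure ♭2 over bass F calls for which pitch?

Gb

Counting 1 letter step above F lands on G; in A minor, that letter is G.
The b2 figure lowers it a semitone, giving Gb.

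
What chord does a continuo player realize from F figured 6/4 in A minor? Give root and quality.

The figures 6/4 indicate a triad in second inversion.
In second inversion the root lies a fourth above the bass: a fourth above F in A minor is B.
The chord tones are F, B, D, giving B diminished.

B diminished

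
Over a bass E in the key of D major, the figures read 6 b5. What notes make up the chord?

The written figures 6 b5 are shorthand for 6/5/3: the 3 is implied.
A third above E in this key is G.
A fifth above E in this key is B, lowered to Bb by the flat.
A sixth above E in this key is C#.
Together with the bass E, this spells C# diminished seventh in first inversion.

E, G, Bb, C#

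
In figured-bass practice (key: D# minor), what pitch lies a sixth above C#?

Counting 5 letter steps above C# lands on A; in D# minor, that letter is A#.

A#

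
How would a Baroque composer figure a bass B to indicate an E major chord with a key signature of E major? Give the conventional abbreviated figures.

B is the fifth of E major, so the chord is in second inversion.
A triad in second inversion is figured 6/4, conventionally abbreviated 6/4.

6/4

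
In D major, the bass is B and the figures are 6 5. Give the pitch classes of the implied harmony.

The written figures 6 5 are shorthand for 6/5/3: the 3 is implied.
A third above B in this key is D.
A fifth above B in this key is F#.
A sixth above B in this key is G.
Together with the bass B, this spells G major seventh in first inversion.

B, D, F#, G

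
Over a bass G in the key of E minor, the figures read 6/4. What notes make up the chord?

A fourth above G in this key is C.
A sixth above G in this key is E.
Together with the bass G, this spells C major in second inversion.

G, C, E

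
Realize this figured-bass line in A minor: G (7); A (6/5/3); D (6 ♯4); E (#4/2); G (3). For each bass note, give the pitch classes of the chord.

G (7/5/3): G, B, D, F.
A (6/5/3): A, C, E, F.
D (6/#4): D, G#, B.
E (6/#4/2): E, F, A#, C.
G (5/3): G, B, D.

G, B, D, F | A, C, E, F | D, G#, B | E, F, A#, C | G, B, D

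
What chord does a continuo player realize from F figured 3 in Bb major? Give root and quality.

F major

The figures 3 indicate a triad in root position.
In root position the bass is the root, so the root is F.
The chord tones are F, A, C, giving F major.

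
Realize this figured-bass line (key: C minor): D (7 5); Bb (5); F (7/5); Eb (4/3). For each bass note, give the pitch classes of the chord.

D (7/5/3): D, F, Ab, C.
Bb (5/3): Bb, D, F.
F (7/5/3): F, Ab, C, Eb.
Eb (6/4/3): Eb, G, Ab, C.

D, F, Ab, C | Bb, D, F | F, Ab, C, Eb | Eb, G, Ab, C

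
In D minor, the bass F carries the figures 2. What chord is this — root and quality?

The figures 2 indicate a seventh chord in third inversion.
In third inversion the root lies a second above the bass: a second above F in D minor is G.
The chord tones are F, G, Bb, D, giving G minor seventh.

G minor seventh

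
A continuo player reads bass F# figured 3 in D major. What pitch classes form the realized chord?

F#, A, C#

The written figures 3 are shorthand for 5/3: the 5 is implied.
A third above F# in this key is A.
A fifth above F# in this key is C#.
Together with the bass F#, this spells F# minor in root position.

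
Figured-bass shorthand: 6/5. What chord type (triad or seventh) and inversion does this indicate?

6/5 is shorthand for 6/5/3.
Intervals of 6/5/3 above the bass form a seventh chord; the bass is the third, so this is first inversion.

seventh chord, first inversion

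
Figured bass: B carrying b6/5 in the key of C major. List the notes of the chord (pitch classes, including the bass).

The written figures b6/5 are shorthand for 6/5/3: the 3 is implied.
A third above B in this key is D.
A fifth above B in this key is F.
A sixth above B in this key is G, lowered to Gb by the flat.

B, D, F, Gb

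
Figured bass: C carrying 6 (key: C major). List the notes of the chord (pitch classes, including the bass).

The written figures 6 are shorthand for 6/3: the 3 is implied.
A third above C in this key is E.
A sixth above C in this key is A.
Together with the bass C, this spells A minor in first inversion.

C, E, A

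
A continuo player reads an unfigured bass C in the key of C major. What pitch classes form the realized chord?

An unfigured bass implies 5/3.
A third above C in this key is E.
A fifth above C in this key is G.
Together with the bass C, this spells C major in root position.

C, E, G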